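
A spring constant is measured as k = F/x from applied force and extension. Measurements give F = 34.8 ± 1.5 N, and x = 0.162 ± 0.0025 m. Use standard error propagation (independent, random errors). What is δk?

9.83 N/m

For a monomial k ∝ F, x^-1, fractional errors add in quadrature:
  (1·δF/F)² = (1×0.0431)² = 0.00186;  (-1·δx/x)² = (-1×0.0154)² = 0.000238
δk/k = √(0.00210) = 0.0458
k = 215 N/m, so δk = 0.0458 × 215 = 9.83 N/m.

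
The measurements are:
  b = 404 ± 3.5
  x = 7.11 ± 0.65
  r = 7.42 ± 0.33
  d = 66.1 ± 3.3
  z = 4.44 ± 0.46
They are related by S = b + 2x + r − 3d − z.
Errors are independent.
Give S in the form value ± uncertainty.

223 ± 10.6

Absolute uncertainties add in quadrature for a linear combination:
  (δb)² = 12.2;  (2·δx)² = 1.69;  (δr)² = 0.109;  (3·δd)² = 98.0;  (δz)² = 0.212
δS = √(112) = 10.6
S = 223.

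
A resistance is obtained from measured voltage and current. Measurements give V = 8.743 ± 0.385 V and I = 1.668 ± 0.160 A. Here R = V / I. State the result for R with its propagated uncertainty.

5.242 ± 0.553 Ω

Each factor contributes (exponent × relative error)² to (δR/R)²:
  (1·δV/V)² = (1×0.0440)² = 0.00194;  (-1·δI/I)² = (-1×0.0959)² = 0.00920
δR/R = √(0.0111) = 0.106
R = 5.242 Ω, so δR = 0.106 × 5.242 = 0.553 Ω.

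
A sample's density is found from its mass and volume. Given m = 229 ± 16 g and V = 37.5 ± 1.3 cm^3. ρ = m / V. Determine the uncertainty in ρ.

0.476 g/cm^3

For a monomial ρ ∝ m, V^-1, fractional errors add in quadrature:
  (1·δm/m)² = (1×0.0699)² = 0.00488;  (-1·δV/V)² = (-1×0.0347)² = 0.00120
δρ/ρ = √(0.00608) = 0.0780
ρ = 6.11 g/cm^3, so δρ = 0.0780 × 6.11 = 0.476 g/cm^3.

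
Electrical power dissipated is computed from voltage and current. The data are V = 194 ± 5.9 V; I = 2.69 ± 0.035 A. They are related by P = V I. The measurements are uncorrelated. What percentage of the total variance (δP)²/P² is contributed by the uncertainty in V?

(δP/P)² = (1·δV/V)² + (1·δI/I)²
  V term: (1×0.0304)² = 0.000925
  I term: (1×0.0130)² = 0.000169
Total = 0.00109. Share from V = 0.000925/0.00109 = 0.845.

84.5%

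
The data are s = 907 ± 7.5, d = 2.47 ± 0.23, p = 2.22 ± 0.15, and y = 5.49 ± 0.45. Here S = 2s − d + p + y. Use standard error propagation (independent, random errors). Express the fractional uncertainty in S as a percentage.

For a sum/difference, combine absolute errors in quadrature:
  (2·δs)² = 225;  (δd)² = 0.0529;  (δp)² = 0.0225;  (δy)² = 0.203
δS = √(225) = 15.0
S = 1820, so δS/S = 15.0/1820 = 0.00825.

0.825%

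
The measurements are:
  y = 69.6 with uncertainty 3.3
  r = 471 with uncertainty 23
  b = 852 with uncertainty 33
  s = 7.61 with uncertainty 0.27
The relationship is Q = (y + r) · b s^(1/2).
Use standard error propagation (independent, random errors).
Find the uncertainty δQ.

Let u = y + r = 541. δu = √(δy² + δr²) = √(10.9 + 529) = 23.2, so δu/u = 0.0430.
Q is then a monomial in u, b, s:
δQ/Q = √((δu/u)² + (1·δb/b)² + (½·δs/s)²) = √(0.00185 + 0.00150 + 0.000315) = 0.0605
Q = 1.27e+06, so δQ = 0.0605 × 1.27e+06 = 76900.

76900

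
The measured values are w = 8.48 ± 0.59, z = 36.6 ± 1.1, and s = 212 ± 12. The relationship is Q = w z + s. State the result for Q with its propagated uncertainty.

Let p = w·z = 310. δp/p = √((1·δw/w)² + (1·δz/z)²) = √(0.00484 + 0.000903) = 0.0758, so δp = 23.5.
Q = p + s: δQ = √(δp² + δs²) = √(553 + 144) = 26.4
Q = 522.

522 ± 26.4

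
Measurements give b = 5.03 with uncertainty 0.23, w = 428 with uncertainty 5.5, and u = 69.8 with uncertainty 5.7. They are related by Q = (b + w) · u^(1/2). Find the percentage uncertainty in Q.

4.28%

Let h = b + w = 433. δh = √(δb² + δw²) = √(0.0529 + 30.2) = 5.50, so δh/h = 0.0127.
Q is then a monomial in h, u:
δQ/Q = √((δh/h)² + (½·δu/u)²) = √(0.000162 + 0.00167) = 0.0428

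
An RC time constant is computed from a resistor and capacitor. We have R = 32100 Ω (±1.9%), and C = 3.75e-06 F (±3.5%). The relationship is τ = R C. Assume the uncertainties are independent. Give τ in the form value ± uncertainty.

Each factor contributes (exponent × relative error)² to (δτ/τ)²:
  (1·δR/R)² = (1×0.0190)² = 0.000361;  (1·δC/C)² = (1×0.0350)² = 0.00123
δτ/τ = √(0.00159) = 0.0398
τ = 0.120 s, so δτ = 0.0398 × 0.120 = 0.00479 s.

0.120 ± 0.00479 s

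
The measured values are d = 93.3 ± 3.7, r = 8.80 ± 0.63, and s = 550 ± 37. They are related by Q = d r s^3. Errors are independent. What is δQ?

2.97e+10

Q is a product of powers, so relative uncertainties combine in quadrature:
  (1·δd/d)² = (1×0.0397)² = 0.00157;  (1·δr/r)² = (1×0.0716)² = 0.00513;  (3·δs/s)² = (3×0.0673)² = 0.0407
δQ/Q = √(0.0474) = 0.218
Q = 1.37e+11, so δQ = 0.218 × 1.37e+11 = 2.97e+10.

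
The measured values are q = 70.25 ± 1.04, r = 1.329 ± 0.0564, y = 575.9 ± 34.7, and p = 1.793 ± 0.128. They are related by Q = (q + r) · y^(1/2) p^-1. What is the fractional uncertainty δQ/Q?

0.0788

Let u = q + r = 71.58. δu = √(δq² + δr²) = √(1.08 + 0.00318) = 1.04, so δu/u = 0.0146.
Q is then a monomial in u, y, p:
δQ/Q = √((δu/u)² + (½·δy/y)² + (-1·δp/p)²) = √(0.000212 + 0.000908 + 0.00510) = 0.0788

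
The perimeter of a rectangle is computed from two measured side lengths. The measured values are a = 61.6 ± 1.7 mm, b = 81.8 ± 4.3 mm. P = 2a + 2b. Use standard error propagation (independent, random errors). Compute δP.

9.25 mm

For a sum/difference, combine absolute errors in quadrature:
  (2·δa)² = 11.6;  (2·δb)² = 74.0
δP = √(85.5) = 9.25 mm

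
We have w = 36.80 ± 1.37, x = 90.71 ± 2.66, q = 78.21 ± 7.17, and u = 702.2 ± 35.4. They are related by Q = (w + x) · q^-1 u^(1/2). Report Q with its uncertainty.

43.20 ± 4.23

Let h = w + x = 127.5. δh = √(δw² + δx²) = √(1.88 + 7.08) = 2.99, so δh/h = 0.0235.
Q is then a monomial in h, q, u:
δQ/Q = √((δh/h)² + (-1·δq/q)² + (½·δu/u)²) = √(0.000551 + 0.00840 + 0.000635) = 0.0979
Q = 43.20, so δQ = 0.0979 × 43.20 = 4.23.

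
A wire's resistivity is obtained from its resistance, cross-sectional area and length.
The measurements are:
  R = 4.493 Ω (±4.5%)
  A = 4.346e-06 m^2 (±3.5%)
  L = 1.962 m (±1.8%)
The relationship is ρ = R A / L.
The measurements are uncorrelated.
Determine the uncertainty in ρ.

5.95e-07 Ω·m

Each factor contributes (exponent × relative error)² to (δρ/ρ)²:
  (1·δR/R)² = (1×0.0450)² = 0.00202;  (1·δA/A)² = (1×0.0350)² = 0.00123;  (-1·δL/L)² = (-1×0.0180)² = 0.000324
δρ/ρ = √(0.00357) = 0.0598
ρ = 9.952e-06 Ω·m, so δρ = 0.0598 × 9.952e-06 = 5.95e-07 Ω·m.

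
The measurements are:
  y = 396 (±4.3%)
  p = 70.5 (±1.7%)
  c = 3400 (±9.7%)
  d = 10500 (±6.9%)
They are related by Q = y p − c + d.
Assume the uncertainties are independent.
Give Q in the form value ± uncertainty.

Let w = y·p = 27900. δw/w = √((1·δy/y)² + (1·δp/p)²) = √(0.00185 + 0.000289) = 0.0462, so δw = 1290.
Q = w − c + d: δQ = √(δw² + δc² + δd²) = √(1.67e+06 + 1.09e+05 + 5.25e+05) = 1520
Q = 35000.

35000 ± 1520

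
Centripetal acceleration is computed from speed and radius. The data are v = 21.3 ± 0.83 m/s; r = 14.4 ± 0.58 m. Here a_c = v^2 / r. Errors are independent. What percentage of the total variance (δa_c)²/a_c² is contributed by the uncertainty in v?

78.9%

(δa_c/a_c)² = (2·δv/v)² + (-1·δr/r)²
  v term: (2×0.0390)² = 0.00607
  r term: (-1×0.0403)² = 0.00162
Total = 0.00770. Share from v = 0.00607/0.00770 = 0.789.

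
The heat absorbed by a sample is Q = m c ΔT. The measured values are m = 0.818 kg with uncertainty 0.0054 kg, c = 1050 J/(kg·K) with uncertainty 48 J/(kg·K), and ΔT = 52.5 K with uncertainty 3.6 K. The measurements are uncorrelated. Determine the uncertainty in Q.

Q is a product of powers, so relative uncertainties combine in quadrature:
  (1·δm/m)² = (1×0.00660)² = 4.36e-05;  (1·δc/c)² = (1×0.0457)² = 0.00209;  (1·δΔT/ΔT)² = (1×0.0686)² = 0.00470
δQ/Q = √(0.00684) = 0.0827
Q = 45100 J, so δQ = 0.0827 × 45100 = 3730 J.

3730 J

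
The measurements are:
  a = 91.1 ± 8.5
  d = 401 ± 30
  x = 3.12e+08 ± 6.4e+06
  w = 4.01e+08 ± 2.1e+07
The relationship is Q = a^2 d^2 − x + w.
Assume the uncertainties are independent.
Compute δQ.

3.2e+08

Let p = a^2·d^2 = 1.33e+09. δp/p = √((2·δa/a)² + (2·δd/d)²) = √(0.0348 + 0.0224) = 0.239, so δp = 3.19e+08.
Q = p − x + w: δQ = √(δp² + δx² + δw²) = √(1.02e+17 + 4.1e+13 + 4.41e+14) = 3.2e+08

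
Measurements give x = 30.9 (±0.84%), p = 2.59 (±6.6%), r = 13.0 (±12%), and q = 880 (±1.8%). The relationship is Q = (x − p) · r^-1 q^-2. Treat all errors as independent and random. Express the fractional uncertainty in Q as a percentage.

Let u = x − p = 28.3. δu = √(δx² + δp²) = √(0.0674 + 0.0292) = 0.311, so δu/u = 0.0110.
Q is then a monomial in u, r, q:
δQ/Q = √((δu/u)² + (-1·δr/r)² + (-2·δq/q)²) = √(0.000121 + 0.0144 + 0.00130) = 0.126

12.6%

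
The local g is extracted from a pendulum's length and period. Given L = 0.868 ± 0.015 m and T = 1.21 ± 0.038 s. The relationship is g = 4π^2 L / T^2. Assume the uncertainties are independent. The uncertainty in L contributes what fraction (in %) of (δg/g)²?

(δg/g)² = (1·δL/L)² + (-2·δT/T)²
  L term: (1×0.0173)² = 0.000299
  T term: (-2×0.0314)² = 0.00395
Total = 0.00424. Share from L = 0.000299/0.00424 = 0.0704.

7.04%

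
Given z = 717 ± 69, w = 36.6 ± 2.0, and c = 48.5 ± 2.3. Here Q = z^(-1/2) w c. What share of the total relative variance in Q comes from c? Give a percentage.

(δQ/Q)² = (−½·δz/z)² + (1·δw/w)² + (1·δc/c)²
  z term: (-0.5×0.0962)² = 0.00232
  w term: (1×0.0546)² = 0.00299
  c term: (1×0.0474)² = 0.00225
Total = 0.00755. Share from c = 0.00225/0.00755 = 0.298.

29.8%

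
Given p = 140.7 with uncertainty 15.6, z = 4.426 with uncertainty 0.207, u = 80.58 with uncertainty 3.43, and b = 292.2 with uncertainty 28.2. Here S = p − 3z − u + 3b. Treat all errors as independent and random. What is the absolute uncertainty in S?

86.1

For a sum/difference, combine absolute errors in quadrature:
  (δp)² = 243;  (3·δz)² = 0.386;  (δu)² = 11.8;  (3·δb)² = 7160
δS = √(7410) = 86.1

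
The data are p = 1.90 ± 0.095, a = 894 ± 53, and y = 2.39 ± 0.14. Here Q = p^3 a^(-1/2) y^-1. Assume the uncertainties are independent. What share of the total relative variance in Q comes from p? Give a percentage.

83.9%

(δQ/Q)² = (3·δp/p)² + (−½·δa/a)² + (-1·δy/y)²
  p term: (3×0.0500)² = 0.0225
  a term: (-0.5×0.0593)² = 0.000879
  y term: (-1×0.0586)² = 0.00343
Total = 0.0268. Share from p = 0.0225/0.0268 = 0.839.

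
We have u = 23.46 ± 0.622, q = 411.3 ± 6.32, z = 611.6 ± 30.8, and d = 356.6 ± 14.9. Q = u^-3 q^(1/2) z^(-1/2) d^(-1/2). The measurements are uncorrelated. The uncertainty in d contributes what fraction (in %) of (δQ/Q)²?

5.85%

(δQ/Q)² = (-3·δu/u)² + (½·δq/q)² + (−½·δz/z)² + (−½·δd/d)²
  u term: (-3×0.0265)² = 0.00633
  q term: (0.5×0.0154)² = 5.9e-05
  z term: (-0.5×0.0504)² = 0.000634
  d term: (-0.5×0.0418)² = 0.000436
Total = 0.00746. Share from d = 0.000436/0.00746 = 0.0585.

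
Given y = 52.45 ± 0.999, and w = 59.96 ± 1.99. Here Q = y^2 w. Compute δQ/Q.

Each factor contributes (exponent × relative error)² to (δQ/Q)²:
  (2·δy/y)² = (2×0.0190)² = 0.00145;  (1·δw/w)² = (1×0.0332)² = 0.00110
δQ/Q = √(0.00255) = 0.0505

0.0505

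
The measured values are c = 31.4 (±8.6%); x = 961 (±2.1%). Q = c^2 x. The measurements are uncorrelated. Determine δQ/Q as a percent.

Products/powers → add relative errors in quadrature, weighted by exponent:
  (2·δc/c)² = (2×0.0860)² = 0.0296;  (1·δx/x)² = (1×0.0210)² = 0.000441
δQ/Q = √(0.0300) = 0.173

17.3%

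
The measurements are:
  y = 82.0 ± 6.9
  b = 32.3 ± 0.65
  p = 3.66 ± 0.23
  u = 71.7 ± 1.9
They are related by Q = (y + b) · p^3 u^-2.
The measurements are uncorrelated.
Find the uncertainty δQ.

0.223

Let w = y + b = 114. δw = √(δy² + δb²) = √(47.6 + 0.423) = 6.93, so δw/w = 0.0606.
Q is then a monomial in w, p, u:
δQ/Q = √((δw/w)² + (3·δp/p)² + (-2·δu/u)²) = √(0.00368 + 0.0355 + 0.00281) = 0.205
Q = 1.09, so δQ = 0.205 × 1.09 = 0.223.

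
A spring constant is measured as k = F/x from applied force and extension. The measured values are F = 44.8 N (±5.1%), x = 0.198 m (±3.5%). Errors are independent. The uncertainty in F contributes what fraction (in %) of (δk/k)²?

68.0%

(δk/k)² = (1·δF/F)² + (-1·δx/x)²
  F term: (1×0.0510)² = 0.00260
  x term: (-1×0.0350)² = 0.00123
Total = 0.00383. Share from F = 0.00260/0.00383 = 0.680.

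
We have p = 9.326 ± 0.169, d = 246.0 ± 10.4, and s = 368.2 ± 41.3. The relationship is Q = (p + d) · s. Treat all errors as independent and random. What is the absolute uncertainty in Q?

11200

Let u = p + d = 255.3. δu = √(δp² + δd²) = √(0.0286 + 108) = 10.4, so δu/u = 0.0407.
Q is then a monomial in u, s:
δQ/Q = √((δu/u)² + (1·δs/s)²) = √(0.00166 + 0.0126) = 0.119
Q = 94010, so δQ = 0.119 × 94010 = 11200.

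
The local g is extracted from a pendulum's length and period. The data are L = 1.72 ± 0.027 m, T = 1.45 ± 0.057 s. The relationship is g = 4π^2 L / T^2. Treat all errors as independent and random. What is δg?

2.59 m/s^2

Relative error in a monomial: (δg/g)² = Σ (nᵢ · δxᵢ/xᵢ)².
  (1·δL/L)² = (1×0.0157)² = 0.000246;  (-2·δT/T)² = (-2×0.0393)² = 0.00618
δg/g = √(0.00643) = 0.0802
g = 32.3 m/s^2, so δg = 0.0802 × 32.3 = 2.59 m/s^2.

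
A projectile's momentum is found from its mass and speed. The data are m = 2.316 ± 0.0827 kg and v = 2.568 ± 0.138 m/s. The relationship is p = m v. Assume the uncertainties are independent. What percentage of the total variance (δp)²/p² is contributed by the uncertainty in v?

(δp/p)² = (1·δm/m)² + (1·δv/v)²
  m term: (1×0.0357)² = 0.00128
  v term: (1×0.0537)² = 0.00289
Total = 0.00416. Share from v = 0.00289/0.00416 = 0.694.

69.4%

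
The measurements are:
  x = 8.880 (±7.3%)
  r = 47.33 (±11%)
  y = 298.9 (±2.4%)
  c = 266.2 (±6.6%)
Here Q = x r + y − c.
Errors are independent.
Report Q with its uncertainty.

Let p = x·r = 420.3. δp/p = √((1·δx/x)² + (1·δr/r)²) = √(0.00533 + 0.0121) = 0.132, so δp = 55.5.
Q = p + y − c: δQ = √(δp² + δy² + δc²) = √(3080 + 51.5 + 309) = 58.6
Q = 453.0.

453.0 ± 58.6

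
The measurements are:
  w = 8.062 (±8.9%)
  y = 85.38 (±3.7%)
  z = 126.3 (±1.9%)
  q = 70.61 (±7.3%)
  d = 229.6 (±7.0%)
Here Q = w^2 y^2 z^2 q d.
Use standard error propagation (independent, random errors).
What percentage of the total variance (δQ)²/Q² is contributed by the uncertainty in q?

10.9%

(δQ/Q)² = (2·δw/w)² + (2·δy/y)² + (2·δz/z)² + (1·δq/q)² + (1·δd/d)²
  w term: (2×0.0890)² = 0.0317
  y term: (2×0.0370)² = 0.00548
  z term: (2×0.0190)² = 0.00144
  q term: (1×0.0730)² = 0.00533
  d term: (1×0.0700)² = 0.00490
Total = 0.0488. Share from q = 0.00533/0.0488 = 0.109.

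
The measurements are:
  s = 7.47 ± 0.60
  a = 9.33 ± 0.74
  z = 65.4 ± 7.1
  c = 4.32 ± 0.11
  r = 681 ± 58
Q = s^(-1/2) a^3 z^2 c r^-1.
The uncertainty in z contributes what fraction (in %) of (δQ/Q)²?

41.6%

(δQ/Q)² = (−½·δs/s)² + (3·δa/a)² + (2·δz/z)² + (1·δc/c)² + (-1·δr/r)²
  s term: (-0.5×0.0803)² = 0.00161
  a term: (3×0.0793)² = 0.0566
  z term: (2×0.109)² = 0.0471
  c term: (1×0.0255)² = 0.000648
  r term: (-1×0.0852)² = 0.00725
Total = 0.113. Share from z = 0.0471/0.113 = 0.416.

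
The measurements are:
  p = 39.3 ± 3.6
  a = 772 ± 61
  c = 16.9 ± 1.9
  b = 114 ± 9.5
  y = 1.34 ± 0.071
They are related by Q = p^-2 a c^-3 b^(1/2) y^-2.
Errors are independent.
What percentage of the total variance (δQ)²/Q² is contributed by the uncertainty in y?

6.74%

(δQ/Q)² = (-2·δp/p)² + (1·δa/a)² + (-3·δc/c)² + (½·δb/b)² + (-2·δy/y)²
  p term: (-2×0.0916)² = 0.0336
  a term: (1×0.0790)² = 0.00624
  c term: (-3×0.112)² = 0.114
  b term: (0.5×0.0833)² = 0.00174
  y term: (-2×0.0530)² = 0.0112
Total = 0.167. Share from y = 0.0112/0.167 = 0.0674.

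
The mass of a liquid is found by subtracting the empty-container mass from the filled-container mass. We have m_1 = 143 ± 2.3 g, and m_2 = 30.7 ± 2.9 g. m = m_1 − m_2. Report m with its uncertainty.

112 ± 3.70 g

m is a linear combination, so absolute uncertainties add in quadrature:
  (δm_1)² = 5.29;  (δm_2)² = 8.41
δm = √(13.7) = 3.70 g
m = 112 g.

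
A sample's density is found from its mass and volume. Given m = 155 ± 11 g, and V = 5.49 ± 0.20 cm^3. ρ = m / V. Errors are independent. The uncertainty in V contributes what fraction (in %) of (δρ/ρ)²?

20.9%

(δρ/ρ)² = (1·δm/m)² + (-1·δV/V)²
  m term: (1×0.0710)² = 0.00504
  V term: (-1×0.0364)² = 0.00133
Total = 0.00636. Share from V = 0.00133/0.00636 = 0.209.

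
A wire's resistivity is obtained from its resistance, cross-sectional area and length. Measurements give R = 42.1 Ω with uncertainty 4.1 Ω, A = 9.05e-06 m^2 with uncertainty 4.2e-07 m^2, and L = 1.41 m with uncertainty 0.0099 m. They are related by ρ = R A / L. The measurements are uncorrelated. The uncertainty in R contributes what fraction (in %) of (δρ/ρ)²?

(δρ/ρ)² = (1·δR/R)² + (1·δA/A)² + (-1·δL/L)²
  R term: (1×0.0974)² = 0.00948
  A term: (1×0.0464)² = 0.00215
  L term: (-1×0.00702)² = 4.93e-05
Total = 0.0117. Share from R = 0.00948/0.0117 = 0.811.

81.1%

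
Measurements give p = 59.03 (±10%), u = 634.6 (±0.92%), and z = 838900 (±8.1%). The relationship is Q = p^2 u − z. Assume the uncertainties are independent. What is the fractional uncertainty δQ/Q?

Let w = p^2·u = 2.211e+06. δw/w = √((2·δp/p)² + (1·δu/u)²) = √(0.0400 + 8.46e-05) = 0.200, so δw = 4.43e+05.
Q = w − z: δQ = √(δw² + δz²) = √(1.96e+11 + 4.62e+09) = 4.48e+05
Q = 1.372e+06, so δQ/Q = 4.48e+05/1.372e+06 = 0.326.

0.326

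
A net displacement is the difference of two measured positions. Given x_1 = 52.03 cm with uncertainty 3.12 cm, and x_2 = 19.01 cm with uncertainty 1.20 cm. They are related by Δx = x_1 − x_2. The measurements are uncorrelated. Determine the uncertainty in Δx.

Each term contributes (cᵢ δxᵢ)² to (δΔx)²:
  (δx_1)² = 9.73;  (δx_2)² = 1.44
δΔx = √(11.2) = 3.34 cm

3.34 cm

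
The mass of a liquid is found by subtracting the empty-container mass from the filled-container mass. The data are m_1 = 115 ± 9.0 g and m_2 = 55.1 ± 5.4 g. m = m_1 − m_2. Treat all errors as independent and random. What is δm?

10.5 g

m is a linear combination, so absolute uncertainties add in quadrature:
  (δm_1)² = 81.0;  (δm_2)² = 29.2
δm = √(110) = 10.5 g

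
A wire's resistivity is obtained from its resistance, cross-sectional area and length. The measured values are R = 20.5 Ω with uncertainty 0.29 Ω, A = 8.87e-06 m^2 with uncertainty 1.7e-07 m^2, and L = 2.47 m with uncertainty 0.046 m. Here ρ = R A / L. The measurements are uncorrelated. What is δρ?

For a monomial ρ ∝ R, A, L^-1, fractional errors add in quadrature:
  (1·δR/R)² = (1×0.0141)² = 0.000200;  (1·δA/A)² = (1×0.0192)² = 0.000367;  (-1·δL/L)² = (-1×0.0186)² = 0.000347
δρ/ρ = √(0.000914) = 0.0302
ρ = 7.36e-05 Ω·m, so δρ = 0.0302 × 7.36e-05 = 2.23e-06 Ω·m.

2.23e-06 Ω·m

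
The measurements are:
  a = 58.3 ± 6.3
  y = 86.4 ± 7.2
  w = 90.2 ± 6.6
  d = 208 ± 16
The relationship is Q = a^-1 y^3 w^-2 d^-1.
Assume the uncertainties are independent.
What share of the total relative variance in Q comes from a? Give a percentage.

(δQ/Q)² = (-1·δa/a)² + (3·δy/y)² + (-2·δw/w)² + (-1·δd/d)²
  a term: (-1×0.108)² = 0.0117
  y term: (3×0.0833)² = 0.0625
  w term: (-2×0.0732)² = 0.0214
  d term: (-1×0.0769)² = 0.00592
Total = 0.102. Share from a = 0.0117/0.102 = 0.115.

11.5%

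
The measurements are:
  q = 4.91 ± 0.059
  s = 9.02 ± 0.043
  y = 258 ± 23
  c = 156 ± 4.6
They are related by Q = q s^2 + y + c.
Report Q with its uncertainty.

Let p = q·s^2 = 399. δp/p = √((1·δq/q)² + (2·δs/s)²) = √(0.000144 + 9.09e-05) = 0.0153, so δp = 6.13.
Q = p + y + c: δQ = √(δp² + δy² + δc²) = √(37.5 + 529 + 21.2) = 24.2
Q = 813.

813 ± 24.2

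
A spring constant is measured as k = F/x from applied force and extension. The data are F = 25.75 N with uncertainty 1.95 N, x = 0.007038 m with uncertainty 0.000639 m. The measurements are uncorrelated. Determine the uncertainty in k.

433 N/m

Each factor contributes (exponent × relative error)² to (δk/k)²:
  (1·δF/F)² = (1×0.0757)² = 0.00573;  (-1·δx/x)² = (-1×0.0908)² = 0.00824
δk/k = √(0.0140) = 0.118
k = 3659 N/m, so δk = 0.118 × 3659 = 433 N/m.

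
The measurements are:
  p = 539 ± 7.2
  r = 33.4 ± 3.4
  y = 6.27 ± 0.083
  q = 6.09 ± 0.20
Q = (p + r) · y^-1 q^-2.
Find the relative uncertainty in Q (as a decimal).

Let u = p + r = 572. δu = √(δp² + δr²) = √(51.8 + 11.6) = 7.96, so δu/u = 0.0139.
Q is then a monomial in u, y, q:
δQ/Q = √((δu/u)² + (-1·δy/y)² + (-2·δq/q)²) = √(0.000194 + 0.000175 + 0.00431) = 0.0684

0.0684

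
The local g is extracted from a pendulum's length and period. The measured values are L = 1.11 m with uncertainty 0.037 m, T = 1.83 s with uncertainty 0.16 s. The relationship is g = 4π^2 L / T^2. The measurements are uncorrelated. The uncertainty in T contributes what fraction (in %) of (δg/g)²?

(δg/g)² = (1·δL/L)² + (-2·δT/T)²
  L term: (1×0.0333)² = 0.00111
  T term: (-2×0.0874)² = 0.0306
Total = 0.0317. Share from T = 0.0306/0.0317 = 0.965.

96.5%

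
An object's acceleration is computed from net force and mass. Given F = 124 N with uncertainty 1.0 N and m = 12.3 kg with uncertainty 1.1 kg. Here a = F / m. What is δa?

Since a is a product/quotient, work with relative uncertainties:
  (1·δF/F)² = (1×0.00806)² = 6.5e-05;  (-1·δm/m)² = (-1×0.0894)² = 0.00800
δa/a = √(0.00806) = 0.0898
a = 10.1 m/s^2, so δa = 0.0898 × 10.1 = 0.905 m/s^2.

0.905 m/s^2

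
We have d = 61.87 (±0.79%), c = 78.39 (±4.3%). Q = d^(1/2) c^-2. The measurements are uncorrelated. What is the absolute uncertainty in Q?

Products/powers → add relative errors in quadrature, weighted by exponent:
  (½·δd/d)² = (0.5×0.00790)² = 1.56e-05;  (-2·δc/c)² = (-2×0.0430)² = 0.00740
δQ/Q = √(0.00741) = 0.0861
Q = 0.001280, so δQ = 0.0861 × 0.001280 = 0.000110.

0.000110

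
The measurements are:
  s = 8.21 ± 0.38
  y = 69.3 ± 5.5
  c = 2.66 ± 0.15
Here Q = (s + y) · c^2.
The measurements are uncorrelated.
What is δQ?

Let u = s + y = 77.5. δu = √(δs² + δy²) = √(0.144 + 30.2) = 5.51, so δu/u = 0.0711.
Q is then a monomial in u, c:
δQ/Q = √((δu/u)² + (2·δc/c)²) = √(0.00506 + 0.0127) = 0.133
Q = 548, so δQ = 0.133 × 548 = 73.1.

73.1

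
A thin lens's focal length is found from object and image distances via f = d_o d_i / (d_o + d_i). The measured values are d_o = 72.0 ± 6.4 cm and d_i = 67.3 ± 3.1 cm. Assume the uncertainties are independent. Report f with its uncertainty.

34.8 ± 1.71 cm

∂f/∂d_o = (d_i/(d_o+d_i))² = 0.233;  ∂f/∂d_i = (d_o/(d_o+d_i))² = 0.267
δf = √((∂f/∂d_o · δd_o)² + (∂f/∂d_i · δd_i)²) = √(2.23 + 0.686) = 1.71 cm
f = 34.8 cm.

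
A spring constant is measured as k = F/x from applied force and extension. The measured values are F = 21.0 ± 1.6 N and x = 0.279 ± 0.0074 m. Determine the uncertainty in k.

6.07 N/m

Each factor contributes (exponent × relative error)² to (δk/k)²:
  (1·δF/F)² = (1×0.0762)² = 0.00580;  (-1·δx/x)² = (-1×0.0265)² = 0.000703
δk/k = √(0.00651) = 0.0807
k = 75.3 N/m, so δk = 0.0807 × 75.3 = 6.07 N/m.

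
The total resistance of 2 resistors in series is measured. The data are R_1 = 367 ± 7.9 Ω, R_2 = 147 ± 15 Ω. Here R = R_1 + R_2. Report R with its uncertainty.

R is a linear combination, so absolute uncertainties add in quadrature:
  (δR_1)² = 62.4;  (δR_2)² = 225
δR = √(287) = 17.0 Ω
R = 514 Ω.

514 ± 17.0 Ω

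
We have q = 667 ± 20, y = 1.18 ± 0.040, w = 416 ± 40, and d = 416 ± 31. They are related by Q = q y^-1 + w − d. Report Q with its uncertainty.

Let p = q·y^-1 = 565. δp/p = √((1·δq/q)² + (-1·δy/y)²) = √(0.000899 + 0.00115) = 0.0453, so δp = 25.6.
Q = p + w − d: δQ = √(δp² + δw² + δd²) = √(654 + 1600 + 961) = 56.7
Q = 565.

565 ± 56.7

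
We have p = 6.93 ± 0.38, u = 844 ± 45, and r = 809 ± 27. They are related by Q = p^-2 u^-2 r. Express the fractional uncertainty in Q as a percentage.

Relative error in a monomial: (δQ/Q)² = Σ (nᵢ · δxᵢ/xᵢ)².
  (-2·δp/p)² = (-2×0.0548)² = 0.0120;  (-2·δu/u)² = (-2×0.0533)² = 0.0114;  (1·δr/r)² = (1×0.0334)² = 0.00111
δQ/Q = √(0.0245) = 0.157

15.7%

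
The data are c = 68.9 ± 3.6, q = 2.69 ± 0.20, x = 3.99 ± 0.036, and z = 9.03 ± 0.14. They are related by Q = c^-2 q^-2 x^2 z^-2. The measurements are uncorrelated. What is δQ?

1.05e-06

Each factor contributes (exponent × relative error)² to (δQ/Q)²:
  (-2·δc/c)² = (-2×0.0522)² = 0.0109;  (-2·δq/q)² = (-2×0.0743)² = 0.0221;  (2·δx/x)² = (2×0.00902)² = 0.000326;  (-2·δz/z)² = (-2×0.0155)² = 0.000961
δQ/Q = √(0.0343) = 0.185
Q = 5.68e-06, so δQ = 0.185 × 5.68e-06 = 1.05e-06.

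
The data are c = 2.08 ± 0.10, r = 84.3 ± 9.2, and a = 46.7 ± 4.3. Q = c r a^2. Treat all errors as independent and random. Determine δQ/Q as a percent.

21.9%

Since Q is a product/quotient, work with relative uncertainties:
  (1·δc/c)² = (1×0.0481)² = 0.00231;  (1·δr/r)² = (1×0.109)² = 0.0119;  (2·δa/a)² = (2×0.0921)² = 0.0339
δQ/Q = √(0.0481) = 0.219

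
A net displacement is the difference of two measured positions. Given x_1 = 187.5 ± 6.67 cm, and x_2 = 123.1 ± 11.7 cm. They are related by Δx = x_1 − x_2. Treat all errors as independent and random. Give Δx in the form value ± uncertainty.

64.40 ± 13.5 cm

Sums and differences: (δΔx)² = Σ (cᵢ δxᵢ)².
  (δx_1)² = 44.5;  (δx_2)² = 137
δΔx = √(181) = 13.5 cm
Δx = 64.40 cm.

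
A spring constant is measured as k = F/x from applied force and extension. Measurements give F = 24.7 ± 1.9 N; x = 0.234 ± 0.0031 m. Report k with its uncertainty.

106 ± 8.24 N/m

For a monomial k ∝ F, x^-1, fractional errors add in quadrature:
  (1·δF/F)² = (1×0.0769)² = 0.00592;  (-1·δx/x)² = (-1×0.0132)² = 0.000176
δk/k = √(0.00609) = 0.0781
k = 106 N/m, so δk = 0.0781 × 106 = 8.24 N/m.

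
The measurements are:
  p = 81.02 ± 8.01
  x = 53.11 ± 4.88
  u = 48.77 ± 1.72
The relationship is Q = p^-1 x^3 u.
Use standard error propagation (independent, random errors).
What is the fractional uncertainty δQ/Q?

0.295

Q is a product of powers, so relative uncertainties combine in quadrature:
  (-1·δp/p)² = (-1×0.0989)² = 0.00977;  (3·δx/x)² = (3×0.0919)² = 0.0760;  (1·δu/u)² = (1×0.0353)² = 0.00124
δQ/Q = √(0.0870) = 0.295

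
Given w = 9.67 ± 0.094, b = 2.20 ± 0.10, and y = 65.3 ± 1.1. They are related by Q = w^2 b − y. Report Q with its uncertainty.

Let p = w^2·b = 206. δp/p = √((2·δw/w)² + (1·δb/b)²) = √(0.000378 + 0.00207) = 0.0494, so δp = 10.2.
Q = p − y: δQ = √(δp² + δy²) = √(103 + 1.21) = 10.2
Q = 140.

140 ± 10.2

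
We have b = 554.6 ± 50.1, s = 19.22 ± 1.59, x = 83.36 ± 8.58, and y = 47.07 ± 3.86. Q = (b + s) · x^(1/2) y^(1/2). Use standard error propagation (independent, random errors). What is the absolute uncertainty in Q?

Let u = b + s = 573.8. δu = √(δb² + δs²) = √(2510 + 2.53) = 50.1, so δu/u = 0.0874.
Q is then a monomial in u, x, y:
δQ/Q = √((δu/u)² + (½·δx/x)² + (½·δy/y)²) = √(0.00763 + 0.00265 + 0.00168) = 0.109
Q = 35940, so δQ = 0.109 × 35940 = 3930.

3930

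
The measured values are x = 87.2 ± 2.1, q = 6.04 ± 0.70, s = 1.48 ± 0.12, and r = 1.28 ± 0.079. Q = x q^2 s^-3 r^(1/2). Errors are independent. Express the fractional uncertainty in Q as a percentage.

33.8%

Products/powers → add relative errors in quadrature, weighted by exponent:
  (1·δx/x)² = (1×0.0241)² = 0.000580;  (2·δq/q)² = (2×0.116)² = 0.0537;  (-3·δs/s)² = (-3×0.0811)² = 0.0592;  (½·δr/r)² = (0.5×0.0617)² = 0.000952
δQ/Q = √(0.114) = 0.338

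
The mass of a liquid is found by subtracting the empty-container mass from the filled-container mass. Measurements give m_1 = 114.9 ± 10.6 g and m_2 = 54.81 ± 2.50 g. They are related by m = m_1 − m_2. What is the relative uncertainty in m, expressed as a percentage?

m is a linear combination, so absolute uncertainties add in quadrature:
  (δm_1)² = 112;  (δm_2)² = 6.25
δm = √(119) = 10.9 g
m = 60.09 g, so δm/m = 10.9/60.09 = 0.181.

18.1%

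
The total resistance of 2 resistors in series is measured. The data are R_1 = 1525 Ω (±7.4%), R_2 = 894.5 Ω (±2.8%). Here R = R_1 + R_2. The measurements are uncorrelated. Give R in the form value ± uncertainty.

Each term contributes (cᵢ δxᵢ)² to (δR)²:
  (δR_1)² = 12700;  (δR_2)² = 627
δR = √(13400) = 116 Ω
R = 2420 Ω.

2420 ± 116 Ω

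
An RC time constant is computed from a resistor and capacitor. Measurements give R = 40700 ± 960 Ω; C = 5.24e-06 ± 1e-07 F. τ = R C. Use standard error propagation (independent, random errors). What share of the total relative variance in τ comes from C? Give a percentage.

(δτ/τ)² = (1·δR/R)² + (1·δC/C)²
  R term: (1×0.0236)² = 0.000556
  C term: (1×0.0191)² = 0.000364
Total = 0.000921. Share from C = 0.000364/0.000921 = 0.396.

39.6%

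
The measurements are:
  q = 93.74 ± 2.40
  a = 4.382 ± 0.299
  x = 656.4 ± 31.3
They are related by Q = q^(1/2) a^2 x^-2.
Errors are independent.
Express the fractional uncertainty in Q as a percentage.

16.7%

Relative error in a monomial: (δQ/Q)² = Σ (nᵢ · δxᵢ/xᵢ)².
  (½·δq/q)² = (0.5×0.0256)² = 0.000164;  (2·δa/a)² = (2×0.0682)² = 0.0186;  (-2·δx/x)² = (-2×0.0477)² = 0.00910
δQ/Q = √(0.0279) = 0.167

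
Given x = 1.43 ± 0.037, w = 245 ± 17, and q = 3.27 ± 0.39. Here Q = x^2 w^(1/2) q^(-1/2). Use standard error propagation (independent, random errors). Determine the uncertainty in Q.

Q is a product of powers, so relative uncertainties combine in quadrature:
  (2·δx/x)² = (2×0.0259)² = 0.00268;  (½·δw/w)² = (0.5×0.0694)² = 0.00120;  (−½·δq/q)² = (-0.5×0.119)² = 0.00356
δQ/Q = √(0.00744) = 0.0862
Q = 17.7, so δQ = 0.0862 × 17.7 = 1.53.

1.53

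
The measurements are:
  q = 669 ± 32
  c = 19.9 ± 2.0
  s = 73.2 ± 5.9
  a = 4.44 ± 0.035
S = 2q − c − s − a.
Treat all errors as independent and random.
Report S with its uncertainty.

1240 ± 64.3

Each term contributes (cᵢ δxᵢ)² to (δS)²:
  (2·δq)² = 4100;  (δc)² = 4.00;  (δs)² = 34.8;  (δa)² = 0.00123
δS = √(4130) = 64.3
S = 1240.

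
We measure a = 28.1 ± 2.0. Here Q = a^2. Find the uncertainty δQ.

Since Q is a product/quotient, work with relative uncertainties:
  (2·δa/a)² = (2×0.0712)² = 0.0203
δQ/Q = √(0.0203) = 0.142
Q = 790, so δQ = 0.142 × 790 = 112.

112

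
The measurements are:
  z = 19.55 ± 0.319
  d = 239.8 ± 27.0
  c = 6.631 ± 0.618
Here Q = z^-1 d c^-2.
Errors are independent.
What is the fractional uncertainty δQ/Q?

0.218

Relative error in a monomial: (δQ/Q)² = Σ (nᵢ · δxᵢ/xᵢ)².
  (-1·δz/z)² = (-1×0.0163)² = 0.000266;  (1·δd/d)² = (1×0.113)² = 0.0127;  (-2·δc/c)² = (-2×0.0932)² = 0.0347
δQ/Q = √(0.0477) = 0.218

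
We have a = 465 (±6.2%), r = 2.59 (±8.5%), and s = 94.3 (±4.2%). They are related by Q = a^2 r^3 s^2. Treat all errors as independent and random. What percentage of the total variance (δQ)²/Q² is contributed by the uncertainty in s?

(δQ/Q)² = (2·δa/a)² + (3·δr/r)² + (2·δs/s)²
  a term: (2×0.0620)² = 0.0154
  r term: (3×0.0850)² = 0.0650
  s term: (2×0.0420)² = 0.00706
Total = 0.0875. Share from s = 0.00706/0.0875 = 0.0807.

8.07%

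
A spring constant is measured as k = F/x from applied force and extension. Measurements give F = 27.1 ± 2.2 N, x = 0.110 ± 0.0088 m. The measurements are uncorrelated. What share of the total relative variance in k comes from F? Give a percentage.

(δk/k)² = (1·δF/F)² + (-1·δx/x)²
  F term: (1×0.0812)² = 0.00659
  x term: (-1×0.0800)² = 0.00640
Total = 0.0130. Share from F = 0.00659/0.0130 = 0.507.

50.7%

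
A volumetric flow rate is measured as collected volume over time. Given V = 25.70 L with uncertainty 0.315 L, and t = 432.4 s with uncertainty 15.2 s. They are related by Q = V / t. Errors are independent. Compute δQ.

0.00221 L/s

For a monomial Q ∝ V, t^-1, fractional errors add in quadrature:
  (1·δV/V)² = (1×0.0123)² = 0.000150;  (-1·δt/t)² = (-1×0.0352)² = 0.00124
δQ/Q = √(0.00139) = 0.0372
Q = 0.05944 L/s, so δQ = 0.0372 × 0.05944 = 0.00221 L/s.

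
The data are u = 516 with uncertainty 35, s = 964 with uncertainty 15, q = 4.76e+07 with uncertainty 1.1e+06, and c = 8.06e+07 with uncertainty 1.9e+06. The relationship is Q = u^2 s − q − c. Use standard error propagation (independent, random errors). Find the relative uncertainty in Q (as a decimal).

Let p = u^2·s = 2.57e+08. δp/p = √((2·δu/u)² + (1·δs/s)²) = √(0.0184 + 0.000242) = 0.137, so δp = 3.5e+07.
Q = p − q − c: δQ = √(δp² + δq² + δc²) = √(1.23e+15 + 1.21e+12 + 3.61e+12) = 3.51e+07
Q = 1.28e+08, so δQ/Q = 3.51e+07/1.28e+08 = 0.273.

0.273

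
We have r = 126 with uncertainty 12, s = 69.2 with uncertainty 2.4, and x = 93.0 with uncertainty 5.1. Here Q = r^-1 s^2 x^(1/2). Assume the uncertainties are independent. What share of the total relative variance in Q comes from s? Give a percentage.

32.9%

(δQ/Q)² = (-1·δr/r)² + (2·δs/s)² + (½·δx/x)²
  r term: (-1×0.0952)² = 0.00907
  s term: (2×0.0347)² = 0.00481
  x term: (0.5×0.0548)² = 0.000752
Total = 0.0146. Share from s = 0.00481/0.0146 = 0.329.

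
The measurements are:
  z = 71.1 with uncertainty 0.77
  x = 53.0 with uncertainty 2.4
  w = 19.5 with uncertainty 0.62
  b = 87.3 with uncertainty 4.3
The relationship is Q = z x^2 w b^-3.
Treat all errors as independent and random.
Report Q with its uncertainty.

Q is a product of powers, so relative uncertainties combine in quadrature:
  (1·δz/z)² = (1×0.0108)² = 0.000117;  (2·δx/x)² = (2×0.0453)² = 0.00820;  (1·δw/w)² = (1×0.0318)² = 0.00101;  (-3·δb/b)² = (-3×0.0493)² = 0.0218
δQ/Q = √(0.0312) = 0.177
Q = 5.85, so δQ = 0.177 × 5.85 = 1.03.

5.85 ± 1.03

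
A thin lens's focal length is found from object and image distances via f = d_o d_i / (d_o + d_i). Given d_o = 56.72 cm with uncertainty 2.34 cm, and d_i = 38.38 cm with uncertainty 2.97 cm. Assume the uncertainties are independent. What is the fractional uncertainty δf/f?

∂f/∂d_o = (d_i/(d_o+d_i))² = 0.163;  ∂f/∂d_i = (d_o/(d_o+d_i))² = 0.356
δf = √((∂f/∂d_o · δd_o)² + (∂f/∂d_i · δd_i)²) = √(0.145 + 1.12) = 1.12 cm
f = 22.89 cm, so δf/f = 1.12/22.89 = 0.0491.

0.0491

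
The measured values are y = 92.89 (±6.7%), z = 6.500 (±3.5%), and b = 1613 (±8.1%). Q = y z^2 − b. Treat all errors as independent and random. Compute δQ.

Let p = y·z^2 = 3925. δp/p = √((1·δy/y)² + (2·δz/z)²) = √(0.00449 + 0.00490) = 0.0969, so δp = 380.
Q = p − b: δQ = √(δp² + δb²) = √(1.45e+05 + 17100) = 402

402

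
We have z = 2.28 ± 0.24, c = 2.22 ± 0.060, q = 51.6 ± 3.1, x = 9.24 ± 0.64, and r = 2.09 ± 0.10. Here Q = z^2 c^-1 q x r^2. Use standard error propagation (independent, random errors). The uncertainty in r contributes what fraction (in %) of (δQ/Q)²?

(δQ/Q)² = (2·δz/z)² + (-1·δc/c)² + (1·δq/q)² + (1·δx/x)² + (2·δr/r)²
  z term: (2×0.105)² = 0.0443
  c term: (-1×0.0270)² = 0.000730
  q term: (1×0.0601)² = 0.00361
  x term: (1×0.0693)² = 0.00480
  r term: (2×0.0478)² = 0.00916
Total = 0.0626. Share from r = 0.00916/0.0626 = 0.146.

14.6%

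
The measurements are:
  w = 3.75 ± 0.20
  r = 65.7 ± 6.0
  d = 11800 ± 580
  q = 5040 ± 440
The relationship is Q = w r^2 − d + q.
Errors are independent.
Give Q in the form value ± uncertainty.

9430 ± 3160

Let p = w·r^2 = 16200. δp/p = √((1·δw/w)² + (2·δr/r)²) = √(0.00284 + 0.0334) = 0.190, so δp = 3080.
Q = p − d + q: δQ = √(δp² + δd² + δq²) = √(9.49e+06 + 3.36e+05 + 1.94e+05) = 3160
Q = 9430.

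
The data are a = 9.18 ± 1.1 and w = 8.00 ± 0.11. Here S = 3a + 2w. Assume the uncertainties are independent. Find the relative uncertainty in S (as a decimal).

For a sum/difference, combine absolute errors in quadrature:
  (3·δa)² = 10.9;  (2·δw)² = 0.0484
δS = √(10.9) = 3.31
S = 43.5, so δS/S = 3.31/43.5 = 0.0760.

0.0760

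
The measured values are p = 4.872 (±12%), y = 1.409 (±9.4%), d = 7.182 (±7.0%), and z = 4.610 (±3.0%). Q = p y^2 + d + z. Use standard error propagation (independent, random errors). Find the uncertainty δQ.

2.22

Let w = p·y^2 = 9.672. δw/w = √((1·δp/p)² + (2·δy/y)²) = √(0.0144 + 0.0353) = 0.223, so δw = 2.16.
Q = w + d + z: δQ = √(δw² + δd² + δz²) = √(4.65 + 0.253 + 0.0191) = 2.22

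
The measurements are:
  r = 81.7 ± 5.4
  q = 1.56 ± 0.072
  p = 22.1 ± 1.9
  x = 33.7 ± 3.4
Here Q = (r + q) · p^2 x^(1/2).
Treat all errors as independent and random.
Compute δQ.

45000

Let u = r + q = 83.3. δu = √(δr² + δq²) = √(29.2 + 0.00518) = 5.40, so δu/u = 0.0649.
Q is then a monomial in u, p, x:
δQ/Q = √((δu/u)² + (2·δp/p)² + (½·δx/x)²) = √(0.00421 + 0.0296 + 0.00254) = 0.191
Q = 2.36e+05, so δQ = 0.191 × 2.36e+05 = 45000.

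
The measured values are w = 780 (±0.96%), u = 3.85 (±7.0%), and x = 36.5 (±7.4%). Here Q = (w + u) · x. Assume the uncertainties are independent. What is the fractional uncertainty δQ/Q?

Let h = w + u = 784. δh = √(δw² + δu²) = √(56.1 + 0.0726) = 7.49, so δh/h = 0.00956.
Q is then a monomial in h, x:
δQ/Q = √((δh/h)² + (1·δx/x)²) = √(9.14e-05 + 0.00548) = 0.0746

0.0746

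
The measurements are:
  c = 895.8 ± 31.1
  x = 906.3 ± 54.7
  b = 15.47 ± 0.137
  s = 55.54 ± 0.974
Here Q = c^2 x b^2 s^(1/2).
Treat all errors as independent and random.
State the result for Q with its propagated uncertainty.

Q is a product of powers, so relative uncertainties combine in quadrature:
  (2·δc/c)² = (2×0.0347)² = 0.00482;  (1·δx/x)² = (1×0.0604)² = 0.00364;  (2·δb/b)² = (2×0.00886)² = 0.000314;  (½·δs/s)² = (0.5×0.0175)² = 7.69e-05
δQ/Q = √(0.00885) = 0.0941
Q = 1.297e+12, so δQ = 0.0941 × 1.297e+12 = 1.22e+11.

(1.297 ± 0.122) × 10^12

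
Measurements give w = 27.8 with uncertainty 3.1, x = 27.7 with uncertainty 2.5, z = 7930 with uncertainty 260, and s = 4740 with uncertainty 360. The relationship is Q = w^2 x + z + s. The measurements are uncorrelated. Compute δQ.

5170

Let p = w^2·x = 21400. δp/p = √((2·δw/w)² + (1·δx/x)²) = √(0.0497 + 0.00815) = 0.241, so δp = 5150.
Q = p + z + s: δQ = √(δp² + δz² + δs²) = √(2.65e+07 + 67600 + 1.3e+05) = 5170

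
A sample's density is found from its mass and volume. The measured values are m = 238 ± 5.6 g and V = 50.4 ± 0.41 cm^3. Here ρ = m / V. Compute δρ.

0.118 g/cm^3

Relative error in a monomial: (δρ/ρ)² = Σ (nᵢ · δxᵢ/xᵢ)².
  (1·δm/m)² = (1×0.0235)² = 0.000554;  (-1·δV/V)² = (-1×0.00813)² = 6.62e-05
δρ/ρ = √(0.000620) = 0.0249
ρ = 4.72 g/cm^3, so δρ = 0.0249 × 4.72 = 0.118 g/cm^3.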